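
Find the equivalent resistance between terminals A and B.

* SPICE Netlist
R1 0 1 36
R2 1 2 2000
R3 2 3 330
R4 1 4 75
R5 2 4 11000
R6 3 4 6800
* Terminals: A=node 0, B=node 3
The network is not a plain series/parallel combination. Inject a 1 A test current into terminal A (node 0) and return it from terminal B (node 3); then R_eq = V_A / (1 A).
Nodal analysis, taking node 3 as the 0 V reference.
Current source I_test pushes 1 A into node 0 and draws it out of node 3.
KCL at each unknown node (sum of currents leaving = 0; resistances in Ω):
  Node 0: (V_0 - V_1)/36 - 1 = 0
  Node 1: (V_1 - V_0)/36 + (V_1 - V_2)/2000 + (V_1 - V_4)/75 = 0
  Node 2: (V_2 - V_1)/2000 + (V_2 - 0)/330 + (V_2 - V_4)/11000 = 0
  Node 4: (V_4 - V_1)/75 + (V_4 - V_2)/11000 + (V_4 - 0)/6800 = 0
Collecting terms (coefficients in siemens):
  0.02778·V_0 - 0.02778·V_1 = 1
  0.04161·V_1 - 0.02778·V_0 - 0.0005·V_2 - 0.01333·V_4 = 0
  0.003621·V_2 - 0.0005·V_1 - 0.00009091·V_4 = 0
  0.01357·V_4 - 0.01333·V_1 - 0.00009091·V_2 = 0
Solving these 4 simultaneous equations (Gaussian elimination) gives:
  V_0 = 1604 V, V_1 = 1568 V, V_2 = 255.2 V, V_4 = 1542 V
R_eq = V_0 / 1 A = 1604 Ω = 1.604 kΩ

Final answer: 1.604 kΩ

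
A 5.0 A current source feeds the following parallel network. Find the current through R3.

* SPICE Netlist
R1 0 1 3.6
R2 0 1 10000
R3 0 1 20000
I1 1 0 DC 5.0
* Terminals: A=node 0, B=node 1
All resistors sit directly between nodes 0 and 1, so they are in parallel and share one voltage V; the full source current 5 A splits among them.
1/R_par = 1/3.6 + 1/10000 + 1/20000 = 0.2779 S  =>  R_par = 3.598 Ω
V = I × R_par = 5 × 3.598 = 17.99 V
I_R3 = V/R3 = 17.99/20000 = 0.0008995 A

Final answer: 0.0008995 A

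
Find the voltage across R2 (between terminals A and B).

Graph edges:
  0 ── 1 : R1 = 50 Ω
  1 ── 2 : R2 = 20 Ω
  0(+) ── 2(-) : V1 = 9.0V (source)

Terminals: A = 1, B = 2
R1 and R2 are in series across V1 (node 0 → node 1 → node 2), and the output A–B is taken across R2, so this is a voltage divider.
Series current: I = V1/(R1 + R2) = 9/(50 + 20) = 9/70 = 0.1286 A
V_R2 = I × R2 = V1 × R2/(R1 + R2) = 9 × 20/70 = 2.571 V

Final answer: 2.571 V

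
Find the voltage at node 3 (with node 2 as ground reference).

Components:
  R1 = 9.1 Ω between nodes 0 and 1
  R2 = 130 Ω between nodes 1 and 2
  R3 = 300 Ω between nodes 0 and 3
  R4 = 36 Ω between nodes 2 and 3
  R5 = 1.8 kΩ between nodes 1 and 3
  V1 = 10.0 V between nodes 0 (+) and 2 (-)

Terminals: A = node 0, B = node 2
Nodal analysis, taking node 2 as the 0 V reference.
Source V1 fixes V_0 = 10 V.
KCL at each unknown node (sum of currents leaving = 0; resistances in Ω):
  Node 1: (V_1 - 10)/9.1 + (V_1 - 0)/130 + (V_1 - V_3)/1800 = 0
  Node 3: (V_3 - 10)/300 + (V_3 - 0)/36 + (V_3 - V_1)/1800 = 0
Collecting terms (coefficients in siemens):
  0.1181·V_1 - 0.0005556·V_3 = 1.099
  0.03167·V_3 - 0.0005556·V_1 = 0.03333
Determinant D = (0.1181)(0.03167) - (-0.0005556)(-0.0005556) = 0.003741
V_1 = [(1.099)(0.03167) - (-0.0005556)(0.03333)]/D = 9.308 V
V_3 = [(0.1181)(0.03333) - (1.099)(-0.0005556)]/D = 1.216 V
The requested potential is V_3 = 1.216 V.

Final answer: V_3 = 1.216 V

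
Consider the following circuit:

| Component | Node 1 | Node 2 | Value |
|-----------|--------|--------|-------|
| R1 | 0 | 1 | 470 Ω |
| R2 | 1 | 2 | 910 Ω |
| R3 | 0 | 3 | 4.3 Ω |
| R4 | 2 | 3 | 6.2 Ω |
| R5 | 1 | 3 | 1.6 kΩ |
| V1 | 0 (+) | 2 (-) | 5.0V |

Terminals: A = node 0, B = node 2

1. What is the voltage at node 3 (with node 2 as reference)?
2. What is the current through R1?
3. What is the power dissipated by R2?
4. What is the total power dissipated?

Nodal analysis, taking node 2 as the 0 V reference.
Source V1 fixes V_0 = 5 V.
KCL at each unknown node (sum of currents leaving = 0; resistances in Ω):
  Node 1: (V_1 - 5)/470 + (V_1 - 0)/910 + (V_1 - V_3)/1600 = 0
  Node 3: (V_3 - 5)/4.3 + (V_3 - 0)/6.2 + (V_3 - V_1)/1600 = 0
Collecting terms (coefficients in siemens):
  0.003852·V_1 - 0.000625·V_3 = 0.01064
  0.3945·V_3 - 0.000625·V_1 = 1.163
Determinant D = (0.003852)(0.3945) - (-0.000625)(-0.000625) = 0.001519
V_1 = [(0.01064)(0.3945) - (-0.000625)(1.163)]/D = 3.241 V
V_3 = [(0.003852)(1.163) - (0.01064)(-0.000625)]/D = 2.953 V
Part 1:
  Read off the nodal solution: V_3 = 2.953 V
Part 2:
  I_R1 = (V_0 - V_1)/R1 = (5 - 3.241)/470 = 0.003742 A
  Magnitude: I_R1 = 0.003742 A
Part 3:
  I_R2 = (V_1 - V_2)/R2 = (3.241 - 0)/910 = 0.003562 A
  P_R2 = I_R2² × R2 = (0.003562)² × 910 = 0.01154 W
Part 4:
  Power in each resistor, P = (ΔV)²/R:
    P_R1 = (5 - 3.241)²/470 = 0.006581 W
    P_R2 = (3.241 - 0)²/910 = 0.01154 W
    P_R3 = (5 - 2.953)²/4.3 = 0.9746 W
    P_R4 = (0 - 2.953)²/6.2 = 1.406 W
    P_R5 = (3.241 - 2.953)²/1600 = 0.00005198 W
  P_total = P_R1 + P_R2 + P_R3 + P_R4 + P_R5 = 2.399 W

Final answers:
1. V_3 = 2.953 V
2. I_R1 = 0.003742 A
3. P_R2 = 0.01154 W
4. P_total = 2.399 W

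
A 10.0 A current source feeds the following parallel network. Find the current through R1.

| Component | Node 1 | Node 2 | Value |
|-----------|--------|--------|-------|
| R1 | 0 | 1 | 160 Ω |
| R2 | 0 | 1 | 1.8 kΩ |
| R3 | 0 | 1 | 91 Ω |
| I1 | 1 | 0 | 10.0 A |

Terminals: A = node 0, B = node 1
All resistors sit directly between nodes 0 and 1, so they are in parallel and share one voltage V; the full source current 10 A splits among them.
1/R_par = 1/160 + 1/1800 + 1/91 = 0.01779 S  =>  R_par = 56.2 Ω
V = I × R_par = 10 × 56.2 = 562 V
I_R1 = V/R1 = 562/160 = 3.512 A

Final answer: 3.512 A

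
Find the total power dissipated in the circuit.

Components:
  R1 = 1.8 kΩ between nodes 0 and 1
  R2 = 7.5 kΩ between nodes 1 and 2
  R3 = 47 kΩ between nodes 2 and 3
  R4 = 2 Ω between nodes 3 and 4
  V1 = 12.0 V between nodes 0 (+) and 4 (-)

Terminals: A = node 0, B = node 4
Nodal analysis, taking node 4 as the 0 V reference.
Source V1 fixes V_0 = 12 V.
KCL at each unknown node (sum of currents leaving = 0; resistances in Ω):
  Node 1: (V_1 - 12)/1800 + (V_1 - V_2)/7500 = 0
  Node 2: (V_2 - V_1)/7500 + (V_2 - V_3)/47000 = 0
  Node 3: (V_3 - V_2)/47000 + (V_3 - 0)/2 = 0
Collecting terms (coefficients in siemens):
  0.0006889·V_1 - 0.0001333·V_2 = 0.006667
  0.0001546·V_2 - 0.0001333·V_1 - 0.00002128·V_3 = 0
  0.5·V_3 - 0.00002128·V_2 = 0
Solving these 3 simultaneous equations (Gaussian elimination) gives:
  V_1 = 11.62 V, V_2 = 10.02 V, V_3 = 0.0004263 V
Power in each resistor, P = (ΔV)²/R:
  P_R1 = (12 - 11.62)²/1800 = 0.00008177 W
  P_R2 = (11.62 - 10.02)²/7500 = 0.0003407 W
  P_R3 = (10.02 - 0.0004263)²/47000 = 0.002135 W
  P_R4 = (0.0004263 - 0)²/2 = 0.00000009085 W
P_total = P_R1 + P_R2 + P_R3 + P_R4 = 0.002558 W

Final answer: 0.002558 W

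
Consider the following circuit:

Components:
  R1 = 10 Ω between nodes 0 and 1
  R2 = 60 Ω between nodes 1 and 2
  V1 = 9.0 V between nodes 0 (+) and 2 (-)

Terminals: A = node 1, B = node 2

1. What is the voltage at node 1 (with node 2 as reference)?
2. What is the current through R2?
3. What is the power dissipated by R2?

Nodal analysis, taking node 2 as the 0 V reference.
Source V1 fixes V_0 = 9 V.
KCL at each unknown node (sum of currents leaving = 0; resistances in Ω):
  Node 1: (V_1 - 9)/10 + (V_1 - 0)/60 = 0
Collecting terms: 0.1167 × V_1 = 0.9  =>  V_1 = 7.714 V
Part 1:
  Read off the nodal solution: V_1 = 7.714 V
Part 2:
  I_R2 = (V_1 - V_2)/R2 = (7.714 - 0)/60 = 0.1286 A
  Magnitude: I_R2 = 0.1286 A
Part 3:
  I_R2 = (V_1 - V_2)/R2 = (7.714 - 0)/60 = 0.1286 A
  P_R2 = I_R2² × R2 = (0.1286)² × 60 = 0.9918 W

Final answers:
1. V_1 = 7.714 V
2. I_R2 = 0.1286 A
3. P_R2 = 0.9918 W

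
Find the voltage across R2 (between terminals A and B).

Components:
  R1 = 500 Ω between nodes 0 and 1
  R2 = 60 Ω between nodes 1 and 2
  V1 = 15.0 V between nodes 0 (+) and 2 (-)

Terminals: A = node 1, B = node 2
R1 and R2 are in series across V1 (node 0 → node 1 → node 2), and the output A–B is taken across R2, so this is a voltage divider.
Series current: I = V1/(R1 + R2) = 15/(500 + 60) = 15/560 = 0.02679 A
V_R2 = I × R2 = V1 × R2/(R1 + R2) = 15 × 60/560 = 1.607 V

Final answer: 1.607 V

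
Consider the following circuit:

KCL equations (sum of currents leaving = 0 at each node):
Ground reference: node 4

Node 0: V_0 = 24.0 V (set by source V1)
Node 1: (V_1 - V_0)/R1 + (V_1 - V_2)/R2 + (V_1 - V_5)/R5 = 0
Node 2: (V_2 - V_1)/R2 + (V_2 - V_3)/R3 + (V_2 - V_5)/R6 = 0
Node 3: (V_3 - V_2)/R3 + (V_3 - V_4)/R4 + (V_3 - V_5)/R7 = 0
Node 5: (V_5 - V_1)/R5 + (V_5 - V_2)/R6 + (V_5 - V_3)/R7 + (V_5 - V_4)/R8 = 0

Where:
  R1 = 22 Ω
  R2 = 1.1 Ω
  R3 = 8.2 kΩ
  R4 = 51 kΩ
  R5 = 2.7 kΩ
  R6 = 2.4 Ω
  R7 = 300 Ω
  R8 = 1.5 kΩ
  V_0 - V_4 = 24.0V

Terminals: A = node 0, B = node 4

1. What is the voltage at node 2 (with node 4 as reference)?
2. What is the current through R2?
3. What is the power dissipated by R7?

Nodal analysis, taking node 4 as the 0 V reference.
Source V1 fixes V_0 = 24 V.
KCL at each unknown node (sum of currents leaving = 0; resistances in Ω):
  Node 1: (V_1 - 24)/22 + (V_1 - V_2)/1.1 + (V_1 - V_5)/2700 = 0
  Node 2: (V_2 - V_1)/1.1 + (V_2 - V_3)/8200 + (V_2 - V_5)/2.4 = 0
  Node 3: (V_3 - V_2)/8200 + (V_3 - 0)/51000 + (V_3 - V_5)/300 = 0
  Node 5: (V_5 - V_1)/2700 + (V_5 - V_2)/2.4 + (V_5 - V_3)/300 + (V_5 - 0)/1500 = 0
Collecting terms (coefficients in siemens):
  0.9549·V_1 - 0.9091·V_2 - 0.0003704·V_5 = 1.091
  1.326·V_2 - 0.9091·V_1 - 0.000122·V_3 - 0.4167·V_5 = 0
  0.003475·V_3 - 0.000122·V_2 - 0.003333·V_5 = 0
  0.421·V_5 - 0.0003704·V_1 - 0.4167·V_2 - 0.003333·V_3 = 0
Solving these 4 simultaneous equations (Gaussian elimination) gives:
  V_1 = 23.64 V, V_2 = 23.63 V, V_3 = 23.46 V, V_5 = 23.59 V
Part 1:
  Read off the nodal solution: V_2 = 23.63 V
Part 2:
  I_R2 = (V_1 - V_2)/R2 = (23.64 - 23.63)/1.1 = 0.01616 A
  Magnitude: I_R2 = 0.01616 A
Part 3:
  I_R7 = (V_3 - V_5)/R7 = (23.46 - 23.59)/300 = -0.0004391 A
  P_R7 = I_R7² × R7 = (-0.0004391)² × 300 = 0.00005785 W

Final answers:
1. V_2 = 23.63 V
2. I_R2 = 0.01616 A
3. P_R7 = 5.785e-05 W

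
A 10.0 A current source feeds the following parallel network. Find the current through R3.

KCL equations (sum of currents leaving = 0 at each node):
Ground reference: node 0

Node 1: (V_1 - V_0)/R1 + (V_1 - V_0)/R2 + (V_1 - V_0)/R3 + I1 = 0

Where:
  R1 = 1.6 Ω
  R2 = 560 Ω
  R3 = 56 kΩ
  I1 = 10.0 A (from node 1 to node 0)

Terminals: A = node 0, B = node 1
All resistors sit directly between nodes 0 and 1, so they are in parallel and share one voltage V; the full source current 10 A splits among them.
1/R_par = 1/1.6 + 1/560 + 1/56000 = 0.6268 S  =>  R_par = 1.595 Ω
V = I × R_par = 10 × 1.595 = 15.95 V
I_R3 = V/R3 = 15.95/56000 = 0.0002849 A

Final answer: 0.0002849 A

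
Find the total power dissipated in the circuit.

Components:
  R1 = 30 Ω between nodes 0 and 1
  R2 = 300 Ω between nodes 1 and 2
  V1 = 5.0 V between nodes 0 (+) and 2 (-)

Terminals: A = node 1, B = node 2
Nodal analysis, taking node 2 as the 0 V reference.
Source V1 fixes V_0 = 5 V.
KCL at each unknown node (sum of currents leaving = 0; resistances in Ω):
  Node 1: (V_1 - 5)/30 + (V_1 - 0)/300 = 0
Collecting terms: 0.03667 × V_1 = 0.1667  =>  V_1 = 4.545 V
Power in each resistor, P = (ΔV)²/R:
  P_R1 = (5 - 4.545)²/30 = 0.006887 W
  P_R2 = (4.545 - 0)²/300 = 0.06887 W
P_total = P_R1 + P_R2 = 0.07576 W

Final answer: 0.07576 W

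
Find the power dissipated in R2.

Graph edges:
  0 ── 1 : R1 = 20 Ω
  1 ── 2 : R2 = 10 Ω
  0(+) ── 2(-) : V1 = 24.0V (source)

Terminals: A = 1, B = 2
Nodal analysis, taking node 2 as the 0 V reference.
Source V1 fixes V_0 = 24 V.
KCL at each unknown node (sum of currents leaving = 0; resistances in Ω):
  Node 1: (V_1 - 24)/20 + (V_1 - 0)/10 = 0
Collecting terms: 0.15 × V_1 = 1.2  =>  V_1 = 8 V
I_R2 = (V_1 - V_2)/R2 = (8 - 0)/10 = 0.8 A
P_R2 = I_R2² × R2 = (0.8)² × 10 = 6.4 W

Final answer: 6.4 W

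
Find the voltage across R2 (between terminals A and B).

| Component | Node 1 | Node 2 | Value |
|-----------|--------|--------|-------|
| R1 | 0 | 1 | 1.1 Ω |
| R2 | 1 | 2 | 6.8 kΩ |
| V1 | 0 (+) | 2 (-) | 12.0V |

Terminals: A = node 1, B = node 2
R1 and R2 are in series across V1 (node 0 → node 1 → node 2), and the output A–B is taken across R2, so this is a voltage divider.
Series current: I = V1/(R1 + R2) = 12/(1.1 + 6800) = 12/6801 = 0.001764 A
V_R2 = I × R2 = V1 × R2/(R1 + R2) = 12 × 6800/6801 = 12 V

Final answer: 12 V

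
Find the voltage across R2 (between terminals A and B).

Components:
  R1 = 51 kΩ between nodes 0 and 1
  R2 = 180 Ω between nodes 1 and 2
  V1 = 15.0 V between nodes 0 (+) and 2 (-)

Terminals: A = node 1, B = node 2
R1 and R2 are in series across V1 (node 0 → node 1 → node 2), and the output A–B is taken across R2, so this is a voltage divider.
Series current: I = V1/(R1 + R2) = 15/(51000 + 180) = 15/51180 = 0.0002931 A
V_R2 = I × R2 = V1 × R2/(R1 + R2) = 15 × 180/51180 = 0.05275 V

Final answer: 0.05275 V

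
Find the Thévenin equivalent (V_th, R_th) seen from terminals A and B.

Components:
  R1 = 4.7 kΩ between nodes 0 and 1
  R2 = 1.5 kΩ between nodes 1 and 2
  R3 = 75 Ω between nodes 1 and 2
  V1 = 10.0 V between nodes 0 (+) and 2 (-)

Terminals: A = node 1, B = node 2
Step 1 — V_th is the open-circuit voltage V_A - V_B (nothing connected across the terminals).
Nodal analysis, taking node 2 as the 0 V reference.
Source V1 fixes V_0 = 10 V.
KCL at each unknown node (sum of currents leaving = 0; resistances in Ω):
  Node 1: (V_1 - 10)/4700 + (V_1 - 0)/1500 + (V_1 - 0)/75 = 0
Collecting terms: 0.01421 × V_1 = 0.002128  =>  V_1 = 0.1497 V
V_th = V_1 - V_2 = 0.1497 - 0 = 0.1497 V
Step 2 — R_th: zero the source — replace V1 by a short circuit (node 2 merges into node 0) — and find the resistance seen between A (node 1) and B (node 0).
Reduce the network between node 1 (A) and node 0 (B) by series/parallel combination:
  Rp1 = R1 ‖ R2 ‖ R3 (parallel, all between nodes 0 and 1) = 1/(1/4700 + 1/1500 + 1/75) = 70.36 Ω
R_th = 70.36 Ω

Final answer: V_th = 0.1497 V, R_th = 70.36 Ω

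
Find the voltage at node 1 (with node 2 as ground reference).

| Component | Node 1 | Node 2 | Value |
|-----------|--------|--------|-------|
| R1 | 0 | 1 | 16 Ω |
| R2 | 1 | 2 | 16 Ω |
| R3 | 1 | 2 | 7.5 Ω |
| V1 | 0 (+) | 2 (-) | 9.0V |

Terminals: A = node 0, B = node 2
Nodal analysis, taking node 2 as the 0 V reference.
Source V1 fixes V_0 = 9 V.
KCL at each unknown node (sum of currents leaving = 0; resistances in Ω):
  Node 1: (V_1 - 9)/16 + (V_1 - 0)/16 + (V_1 - 0)/7.5 = 0
Collecting terms: 0.2583 × V_1 = 0.5625  =>  V_1 = 2.177 V
The requested potential is V_1 = 2.177 V.

Final answer: V_1 = 2.177 V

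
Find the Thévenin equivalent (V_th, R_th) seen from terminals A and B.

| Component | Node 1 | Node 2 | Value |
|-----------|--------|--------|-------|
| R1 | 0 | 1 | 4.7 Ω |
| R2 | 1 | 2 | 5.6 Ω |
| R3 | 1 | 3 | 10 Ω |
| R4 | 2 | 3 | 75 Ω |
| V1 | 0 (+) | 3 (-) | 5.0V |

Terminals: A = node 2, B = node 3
Step 1 — V_th is the open-circuit voltage V_A - V_B (nothing connected across the terminals).
Nodal analysis, taking node 3 as the 0 V reference.
Source V1 fixes V_0 = 5 V.
KCL at each unknown node (sum of currents leaving = 0; resistances in Ω):
  Node 1: (V_1 - 5)/4.7 + (V_1 - V_2)/5.6 + (V_1 - 0)/10 = 0
  Node 2: (V_2 - V_1)/5.6 + (V_2 - 0)/75 = 0
Collecting terms (coefficients in siemens):
  0.4913·V_1 - 0.1786·V_2 = 1.064
  0.1919·V_2 - 0.1786·V_1 = 0
Determinant D = (0.4913)(0.1919) - (-0.1786)(-0.1786) = 0.0624
V_1 = [(1.064)(0.1919) - (-0.1786)(0)]/D = 3.272 V
V_2 = [(0.4913)(0) - (1.064)(-0.1786)]/D = 3.044 V
V_th = V_2 - V_3 = 3.044 - 0 = 3.044 V
Step 2 — R_th: zero the source — replace V1 by a short circuit (node 3 merges into node 0) — and find the resistance seen between A (node 2) and B (node 0).
Reduce the network between node 2 (A) and node 0 (B) by series/parallel combination:
  Rp1 = R1 ‖ R3 (parallel, both between nodes 0 and 1) = 1/(1/4.7 + 1/10) = 3.197 Ω
  Rs1 = R2 + Rp1 (series, joined only at node 1) = 5.6 + 3.197 = 8.797 Ω
  Rp2 = R4 ‖ Rs1 (parallel, both between nodes 0 and 2) = 1/(1/75 + 1/8.797) = 7.874 Ω
R_th = 7.874 Ω

Final answer: V_th = 3.044 V, R_th = 7.874 Ω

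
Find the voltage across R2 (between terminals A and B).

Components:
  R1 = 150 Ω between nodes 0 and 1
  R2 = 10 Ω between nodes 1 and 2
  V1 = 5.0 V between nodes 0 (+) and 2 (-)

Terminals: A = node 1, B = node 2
R1 and R2 are in series across V1 (node 0 → node 1 → node 2), and the output A–B is taken across R2, so this is a voltage divider.
Series current: I = V1/(R1 + R2) = 5/(150 + 10) = 5/160 = 0.03125 A
V_R2 = I × R2 = V1 × R2/(R1 + R2) = 5 × 10/160 = 0.3125 V

Final answer: 0.3125 V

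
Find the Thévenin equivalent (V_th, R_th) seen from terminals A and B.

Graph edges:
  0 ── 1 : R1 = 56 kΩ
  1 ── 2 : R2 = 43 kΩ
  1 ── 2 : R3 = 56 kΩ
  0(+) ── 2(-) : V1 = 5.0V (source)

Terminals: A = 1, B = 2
Step 1 — V_th is the open-circuit voltage V_A - V_B (nothing connected across the terminals).
Nodal analysis, taking node 2 as the 0 V reference.
Source V1 fixes V_0 = 5 V.
KCL at each unknown node (sum of currents leaving = 0; resistances in Ω):
  Node 1: (V_1 - 5)/56000 + (V_1 - 0)/43000 + (V_1 - 0)/56000 = 0
Collecting terms: 0.00005897 × V_1 = 0.00008929  =>  V_1 = 1.514 V
V_th = V_1 - V_2 = 1.514 - 0 = 1.514 V
Step 2 — R_th: zero the source — replace V1 by a short circuit (node 2 merges into node 0) — and find the resistance seen between A (node 1) and B (node 0).
Reduce the network between node 1 (A) and node 0 (B) by series/parallel combination:
  Rp1 = R1 ‖ R2 ‖ R3 (parallel, all between nodes 0 and 1) = 1/(1/56000 + 1/43000 + 1/56000) = 16960 Ω
R_th = 16.96 kΩ

Final answer: V_th = 1.514 V, R_th = 16.96 kΩ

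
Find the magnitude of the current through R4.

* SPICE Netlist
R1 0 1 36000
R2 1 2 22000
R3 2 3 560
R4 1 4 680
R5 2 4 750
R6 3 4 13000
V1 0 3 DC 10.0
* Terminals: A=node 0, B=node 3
Nodal analysis, taking node 3 as the 0 V reference.
Source V1 fixes V_0 = 10 V.
KCL at each unknown node (sum of currents leaving = 0; resistances in Ω):
  Node 1: (V_1 - 10)/36000 + (V_1 - V_2)/22000 + (V_1 - V_4)/680 = 0
  Node 2: (V_2 - V_1)/22000 + (V_2 - 0)/560 + (V_2 - V_4)/750 = 0
  Node 4: (V_4 - V_1)/680 + (V_4 - V_2)/750 + (V_4 - 0)/13000 = 0
Collecting terms (coefficients in siemens):
  0.001544·V_1 - 0.00004545·V_2 - 0.001471·V_4 = 0.0002778
  0.003165·V_2 - 0.00004545·V_1 - 0.001333·V_4 = 0
  0.002881·V_4 - 0.001471·V_1 - 0.001333·V_2 = 0
Solving these 3 simultaneous equations (Gaussian elimination) gives:
  V_1 = 0.4739 V, V_2 = 0.1351 V, V_4 = 0.3044 V
I_R4 = (V_1 - V_4)/R4 = (0.4739 - 0.3044)/680 = 0.0002492 A
|I_R4| = 0.0002492 A

Final answer: |I_R4| = 0.0002492 A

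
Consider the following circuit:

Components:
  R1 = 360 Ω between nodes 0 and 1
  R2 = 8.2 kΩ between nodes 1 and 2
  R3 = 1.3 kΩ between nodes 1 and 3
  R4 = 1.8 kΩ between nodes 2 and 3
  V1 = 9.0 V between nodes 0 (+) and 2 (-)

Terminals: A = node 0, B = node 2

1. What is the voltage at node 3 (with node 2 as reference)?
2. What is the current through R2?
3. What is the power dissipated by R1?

Nodal analysis, taking node 2 as the 0 V reference.
Source V1 fixes V_0 = 9 V.
KCL at each unknown node (sum of currents leaving = 0; resistances in Ω):
  Node 1: (V_1 - 9)/360 + (V_1 - 0)/8200 + (V_1 - V_3)/1300 = 0
  Node 3: (V_3 - V_1)/1300 + (V_3 - 0)/1800 = 0
Collecting terms (coefficients in siemens):
  0.003669·V_1 - 0.0007692·V_3 = 0.025
  0.001325·V_3 - 0.0007692·V_1 = 0
Determinant D = (0.003669)(0.001325) - (-0.0007692)(-0.0007692) = 0.000004269
V_1 = [(0.025)(0.001325) - (-0.0007692)(0)]/D = 7.758 V
V_3 = [(0.003669)(0) - (0.025)(-0.0007692)]/D = 4.505 V
Part 1:
  Read off the nodal solution: V_3 = 4.505 V
Part 2:
  I_R2 = (V_1 - V_2)/R2 = (7.758 - 0)/8200 = 0.0009461 A
  Magnitude: I_R2 = 0.0009461 A
Part 3:
  I_R1 = (V_0 - V_1)/R1 = (9 - 7.758)/360 = 0.003449 A
  P_R1 = I_R1² × R1 = (0.003449)² × 360 = 0.004282 W

Final answers:
1. V_3 = 4.505 V
2. I_R2 = 0.0009461 A
3. P_R1 = 0.004282 W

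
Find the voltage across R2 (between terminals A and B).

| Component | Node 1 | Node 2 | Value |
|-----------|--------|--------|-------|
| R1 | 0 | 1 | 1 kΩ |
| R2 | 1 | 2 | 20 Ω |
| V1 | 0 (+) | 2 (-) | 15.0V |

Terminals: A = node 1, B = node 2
R1 and R2 are in series across V1 (node 0 → node 1 → node 2), and the output A–B is taken across R2, so this is a voltage divider.
Series current: I = V1/(R1 + R2) = 15/(1000 + 20) = 15/1020 = 0.01471 A
V_R2 = I × R2 = V1 × R2/(R1 + R2) = 15 × 20/1020 = 0.2941 V

Final answer: 0.2941 V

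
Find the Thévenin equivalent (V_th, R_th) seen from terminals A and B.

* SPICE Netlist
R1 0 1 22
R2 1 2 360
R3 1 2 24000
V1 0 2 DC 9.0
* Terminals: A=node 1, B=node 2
Step 1 — V_th is the open-circuit voltage V_A - V_B (nothing connected across the terminals).
Nodal analysis, taking node 2 as the 0 V reference.
Source V1 fixes V_0 = 9 V.
KCL at each unknown node (sum of currents leaving = 0; resistances in Ω):
  Node 1: (V_1 - 9)/22 + (V_1 - 0)/360 + (V_1 - 0)/24000 = 0
Collecting terms: 0.04827 × V_1 = 0.4091  =>  V_1 = 8.474 V
V_th = V_1 - V_2 = 8.474 - 0 = 8.474 V
Step 2 — R_th: zero the source — replace V1 by a short circuit (node 2 merges into node 0) — and find the resistance seen between A (node 1) and B (node 0).
Reduce the network between node 1 (A) and node 0 (B) by series/parallel combination:
  Rp1 = R1 ‖ R2 ‖ R3 (parallel, all between nodes 0 and 1) = 1/(1/22 + 1/360 + 1/24000) = 20.72 Ω
R_th = 20.72 Ω

Final answer: V_th = 8.474 V, R_th = 20.72 Ω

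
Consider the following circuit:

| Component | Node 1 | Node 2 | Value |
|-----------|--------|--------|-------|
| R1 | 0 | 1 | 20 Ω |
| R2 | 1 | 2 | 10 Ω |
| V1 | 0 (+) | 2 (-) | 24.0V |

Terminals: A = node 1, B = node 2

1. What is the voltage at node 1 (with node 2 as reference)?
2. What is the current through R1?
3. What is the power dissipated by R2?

Nodal analysis, taking node 2 as the 0 V reference.
Source V1 fixes V_0 = 24 V.
KCL at each unknown node (sum of currents leaving = 0; resistances in Ω):
  Node 1: (V_1 - 24)/20 + (V_1 - 0)/10 = 0
Collecting terms: 0.15 × V_1 = 1.2  =>  V_1 = 8 V
Part 1:
  Read off the nodal solution: V_1 = 8 V
Part 2:
  I_R1 = (V_0 - V_1)/R1 = (24 - 8)/20 = 0.8 A
  Magnitude: I_R1 = 0.8 A
Part 3:
  I_R2 = (V_1 - V_2)/R2 = (8 - 0)/10 = 0.8 A
  P_R2 = I_R2² × R2 = (0.8)² × 10 = 6.4 W

Final answers:
1. V_1 = 8 V
2. I_R1 = 0.8 A
3. P_R2 = 6.4 W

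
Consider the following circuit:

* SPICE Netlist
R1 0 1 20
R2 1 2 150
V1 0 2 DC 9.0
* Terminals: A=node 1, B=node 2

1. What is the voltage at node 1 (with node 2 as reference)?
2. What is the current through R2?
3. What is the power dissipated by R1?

Nodal analysis, taking node 2 as the 0 V reference.
Source V1 fixes V_0 = 9 V.
KCL at each unknown node (sum of currents leaving = 0; resistances in Ω):
  Node 1: (V_1 - 9)/20 + (V_1 - 0)/150 = 0
Collecting terms: 0.05667 × V_1 = 0.45  =>  V_1 = 7.941 V
Part 1:
  Read off the nodal solution: V_1 = 7.941 V
Part 2:
  I_R2 = (V_1 - V_2)/R2 = (7.941 - 0)/150 = 0.05294 A
  Magnitude: I_R2 = 0.05294 A
Part 3:
  I_R1 = (V_0 - V_1)/R1 = (9 - 7.941)/20 = 0.05294 A
  P_R1 = I_R1² × R1 = (0.05294)² × 20 = 0.05606 W

Final answers:
1. V_1 = 7.941 V
2. I_R2 = 0.05294 A
3. P_R1 = 0.05606 W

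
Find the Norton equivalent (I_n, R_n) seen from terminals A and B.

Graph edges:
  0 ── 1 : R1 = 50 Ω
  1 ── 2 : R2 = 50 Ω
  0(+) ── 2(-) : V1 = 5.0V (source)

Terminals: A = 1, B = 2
Find the Thévenin equivalent first; then I_n = V_th/R_th and R_n = R_th.
Step 1 — V_th is the open-circuit voltage V_A - V_B (nothing connected across the terminals).
Nodal analysis, taking node 2 as the 0 V reference.
Source V1 fixes V_0 = 5 V.
KCL at each unknown node (sum of currents leaving = 0; resistances in Ω):
  Node 1: (V_1 - 5)/50 + (V_1 - 0)/50 = 0
Collecting terms: 0.04 × V_1 = 0.1  =>  V_1 = 2.5 V
V_th = V_1 - V_2 = 2.5 - 0 = 2.5 V
Step 2 — R_th: zero the source — replace V1 by a short circuit (node 2 merges into node 0) — and find the resistance seen between A (node 1) and B (node 0).
Reduce the network between node 1 (A) and node 0 (B) by series/parallel combination:
  Rp1 = R1 ‖ R2 (parallel, both between nodes 0 and 1) = 1/(1/50 + 1/50) = 25 Ω
R_th = 25 Ω
I_n = V_th/R_th = 2.5/25 = 0.1 A, and R_n = R_th = 25 Ω

Final answer: I_n = 0.1 A, R_n = 25 Ω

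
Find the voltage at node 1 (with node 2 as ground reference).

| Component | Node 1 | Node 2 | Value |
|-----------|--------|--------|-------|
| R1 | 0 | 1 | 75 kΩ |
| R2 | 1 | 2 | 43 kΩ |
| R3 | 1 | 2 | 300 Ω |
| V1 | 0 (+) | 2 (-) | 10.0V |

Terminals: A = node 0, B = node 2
Nodal analysis, taking node 2 as the 0 V reference.
Source V1 fixes V_0 = 10 V.
KCL at each unknown node (sum of currents leaving = 0; resistances in Ω):
  Node 1: (V_1 - 10)/75000 + (V_1 - 0)/43000 + (V_1 - 0)/300 = 0
Collecting terms: 0.00337 × V_1 = 0.0001333  =>  V_1 = 0.03957 V
The requested potential is V_1 = 0.03957 V.

Final answer: V_1 = 0.03957 V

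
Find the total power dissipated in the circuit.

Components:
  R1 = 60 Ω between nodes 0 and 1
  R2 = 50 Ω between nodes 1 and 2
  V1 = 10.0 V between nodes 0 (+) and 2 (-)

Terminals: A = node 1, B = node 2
Nodal analysis, taking node 2 as the 0 V reference.
Source V1 fixes V_0 = 10 V.
KCL at each unknown node (sum of currents leaving = 0; resistances in Ω):
  Node 1: (V_1 - 10)/60 + (V_1 - 0)/50 = 0
Collecting terms: 0.03667 × V_1 = 0.1667  =>  V_1 = 4.545 V
Power in each resistor, P = (ΔV)²/R:
  P_R1 = (10 - 4.545)²/60 = 0.4959 W
  P_R2 = (4.545 - 0)²/50 = 0.4132 W
P_total = P_R1 + P_R2 = 0.9091 W

Final answer: 0.9091 W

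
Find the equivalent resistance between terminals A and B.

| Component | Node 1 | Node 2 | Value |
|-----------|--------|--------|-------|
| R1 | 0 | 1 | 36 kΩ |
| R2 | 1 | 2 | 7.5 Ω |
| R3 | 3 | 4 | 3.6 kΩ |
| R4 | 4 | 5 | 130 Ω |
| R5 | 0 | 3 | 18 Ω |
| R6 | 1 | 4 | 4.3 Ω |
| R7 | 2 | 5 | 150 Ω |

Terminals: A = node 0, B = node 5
The network is not a plain series/parallel combination. Inject a 1 A test current into terminal A (node 0) and return it from terminal B (node 5); then R_eq = V_A / (1 A).
Nodal analysis, taking node 5 as the 0 V reference.
Current source I_test pushes 1 A into node 0 and draws it out of node 5.
KCL at each unknown node (sum of currents leaving = 0; resistances in Ω):
  Node 0: (V_0 - V_1)/36000 + (V_0 - V_3)/18 - 1 = 0
  Node 1: (V_1 - V_0)/36000 + (V_1 - V_2)/7.5 + (V_1 - V_4)/4.3 = 0
  Node 2: (V_2 - V_1)/7.5 + (V_2 - 0)/150 = 0
  Node 3: (V_3 - V_0)/18 + (V_3 - V_4)/3600 = 0
  Node 4: (V_4 - V_1)/4.3 + (V_4 - V_3)/3600 + (V_4 - 0)/130 = 0
Collecting terms (coefficients in siemens):
  0.05558·V_0 - 0.00002778·V_1 - 0.05556·V_3 = 1
  0.3659·V_1 - 0.00002778·V_0 - 0.1333·V_2 - 0.2326·V_4 = 0
  0.14·V_2 - 0.1333·V_1 = 0
  0.05583·V_3 - 0.05556·V_0 - 0.0002778·V_4 = 0
  0.2405·V_4 - 0.2326·V_1 - 0.0002778·V_3 = 0
Solving these 5 simultaneous equations (Gaussian elimination) gives:
  V_0 = 3359 V, V_1 = 70.38 V, V_2 = 67.03 V, V_3 = 3343 V
  V_4 = 71.91 V
R_eq = V_0 / 1 A = 3359 Ω = 3.359 kΩ

Final answer: 3.359 kΩ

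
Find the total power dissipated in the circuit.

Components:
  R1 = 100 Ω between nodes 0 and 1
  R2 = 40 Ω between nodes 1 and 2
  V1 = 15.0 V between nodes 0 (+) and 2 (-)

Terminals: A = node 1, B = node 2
Nodal analysis, taking node 2 as the 0 V reference.
Source V1 fixes V_0 = 15 V.
KCL at each unknown node (sum of currents leaving = 0; resistances in Ω):
  Node 1: (V_1 - 15)/100 + (V_1 - 0)/40 = 0
Collecting terms: 0.035 × V_1 = 0.15  =>  V_1 = 4.286 V
Power in each resistor, P = (ΔV)²/R:
  P_R1 = (15 - 4.286)²/100 = 1.148 W
  P_R2 = (4.286 - 0)²/40 = 0.4592 W
P_total = P_R1 + P_R2 = 1.607 W

Final answer: 1.607 W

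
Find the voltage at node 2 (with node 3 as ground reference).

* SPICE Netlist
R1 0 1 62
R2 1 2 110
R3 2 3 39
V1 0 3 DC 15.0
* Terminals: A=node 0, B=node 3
Nodal analysis, taking node 3 as the 0 V reference.
Source V1 fixes V_0 = 15 V.
KCL at each unknown node (sum of currents leaving = 0; resistances in Ω):
  Node 1: (V_1 - 15)/62 + (V_1 - V_2)/110 = 0
  Node 2: (V_2 - V_1)/110 + (V_2 - 0)/39 = 0
Collecting terms (coefficients in siemens):
  0.02522·V_1 - 0.009091·V_2 = 0.2419
  0.03473·V_2 - 0.009091·V_1 = 0
Determinant D = (0.02522)(0.03473) - (-0.009091)(-0.009091) = 0.0007933
V_1 = [(0.2419)(0.03473) - (-0.009091)(0)]/D = 10.59 V
V_2 = [(0.02522)(0) - (0.2419)(-0.009091)]/D = 2.773 V
The requested potential is V_2 = 2.773 V.

Final answer: V_2 = 2.773 V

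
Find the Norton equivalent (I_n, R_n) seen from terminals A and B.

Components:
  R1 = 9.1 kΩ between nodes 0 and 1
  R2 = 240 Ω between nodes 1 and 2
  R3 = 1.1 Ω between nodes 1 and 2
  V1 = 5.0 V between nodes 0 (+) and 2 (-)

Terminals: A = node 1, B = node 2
Find the Thévenin equivalent first; then I_n = V_th/R_th and R_n = R_th.
Step 1 — V_th is the open-circuit voltage V_A - V_B (nothing connected across the terminals).
Nodal analysis, taking node 2 as the 0 V reference.
Source V1 fixes V_0 = 5 V.
KCL at each unknown node (sum of currents leaving = 0; resistances in Ω):
  Node 1: (V_1 - 5)/9100 + (V_1 - 0)/240 + (V_1 - 0)/1.1 = 0
Collecting terms: 0.9134 × V_1 = 0.0005495  =>  V_1 = 0.0006016 V
V_th = V_1 - V_2 = 0.0006016 - 0 = 0.0006016 V
Step 2 — R_th: zero the source — replace V1 by a short circuit (node 2 merges into node 0) — and find the resistance seen between A (node 1) and B (node 0).
Reduce the network between node 1 (A) and node 0 (B) by series/parallel combination:
  Rp1 = R1 ‖ R2 ‖ R3 (parallel, all between nodes 0 and 1) = 1/(1/9100 + 1/240 + 1/1.1) = 1.095 Ω
R_th = 1.095 Ω
I_n = V_th/R_th = 0.0006016/1.095 = 0.0005495 A, and R_n = R_th = 1.095 Ω

Final answer: I_n = 0.0005495 A, R_n = 1.095 Ω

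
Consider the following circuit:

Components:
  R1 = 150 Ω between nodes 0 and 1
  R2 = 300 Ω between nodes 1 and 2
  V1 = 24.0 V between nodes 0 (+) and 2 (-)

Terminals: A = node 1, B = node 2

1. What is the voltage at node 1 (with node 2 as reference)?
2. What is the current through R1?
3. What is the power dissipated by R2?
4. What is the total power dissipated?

Nodal analysis, taking node 2 as the 0 V reference.
Source V1 fixes V_0 = 24 V.
KCL at each unknown node (sum of currents leaving = 0; resistances in Ω):
  Node 1: (V_1 - 24)/150 + (V_1 - 0)/300 = 0
Collecting terms: 0.01 × V_1 = 0.16  =>  V_1 = 16 V
Part 1:
  Read off the nodal solution: V_1 = 16 V
Part 2:
  I_R1 = (V_0 - V_1)/R1 = (24 - 16)/150 = 0.05333 A
  Magnitude: I_R1 = 0.05333 A
Part 3:
  I_R2 = (V_1 - V_2)/R2 = (16 - 0)/300 = 0.05333 A
  P_R2 = I_R2² × R2 = (0.05333)² × 300 = 0.8533 W
Part 4:
  Power in each resistor, P = (ΔV)²/R:
    P_R1 = (24 - 16)²/150 = 0.4267 W
    P_R2 = (16 - 0)²/300 = 0.8533 W
  P_total = P_R1 + P_R2 = 1.28 W

Final answers:
1. V_1 = 16 V
2. I_R1 = 0.05333 A
3. P_R2 = 0.8533 W
4. P_total = 1.28 W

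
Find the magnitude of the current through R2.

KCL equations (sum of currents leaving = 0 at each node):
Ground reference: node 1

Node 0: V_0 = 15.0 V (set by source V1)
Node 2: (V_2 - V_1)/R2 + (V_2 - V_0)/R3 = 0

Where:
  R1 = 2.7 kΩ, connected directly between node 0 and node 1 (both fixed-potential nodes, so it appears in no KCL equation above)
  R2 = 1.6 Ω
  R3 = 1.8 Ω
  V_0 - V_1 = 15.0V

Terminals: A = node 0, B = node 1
Nodal analysis, taking node 1 as the 0 V reference.
Source V1 fixes V_0 = 15 V.
KCL at each unknown node (sum of currents leaving = 0; resistances in Ω):
  Node 2: (V_2 - 0)/1.6 + (V_2 - 15)/1.8 = 0
Collecting terms: 1.181 × V_2 = 8.333  =>  V_2 = 7.059 V
I_R2 = (V_1 - V_2)/R2 = (0 - 7.059)/1.6 = -4.412 A
|I_R2| = 4.412 A

Final answer: |I_R2| = 4.412 A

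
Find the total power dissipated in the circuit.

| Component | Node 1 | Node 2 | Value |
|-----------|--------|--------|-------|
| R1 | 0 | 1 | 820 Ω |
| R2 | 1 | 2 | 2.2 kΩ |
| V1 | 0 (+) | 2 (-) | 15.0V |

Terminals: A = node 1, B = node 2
Nodal analysis, taking node 2 as the 0 V reference.
Source V1 fixes V_0 = 15 V.
KCL at each unknown node (sum of currents leaving = 0; resistances in Ω):
  Node 1: (V_1 - 15)/820 + (V_1 - 0)/2200 = 0
Collecting terms: 0.001674 × V_1 = 0.01829  =>  V_1 = 10.93 V
Power in each resistor, P = (ΔV)²/R:
  P_R1 = (15 - 10.93)²/820 = 0.02023 W
  P_R2 = (10.93 - 0)²/2200 = 0.05427 W
P_total = P_R1 + P_R2 = 0.0745 W

Final answer: 0.0745 W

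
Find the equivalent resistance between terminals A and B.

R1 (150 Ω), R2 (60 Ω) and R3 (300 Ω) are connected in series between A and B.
Reduce the network between node 0 (A) and node 3 (B) by series/parallel combination:
  Rs1 = R1 + R2 (series, joined only at node 1) = 150 + 60 = 210 Ω
  Rs2 = R3 + Rs1 (series, joined only at node 2) = 300 + 210 = 510 Ω
R_eq = 510 Ω

Final answer: 510 Ω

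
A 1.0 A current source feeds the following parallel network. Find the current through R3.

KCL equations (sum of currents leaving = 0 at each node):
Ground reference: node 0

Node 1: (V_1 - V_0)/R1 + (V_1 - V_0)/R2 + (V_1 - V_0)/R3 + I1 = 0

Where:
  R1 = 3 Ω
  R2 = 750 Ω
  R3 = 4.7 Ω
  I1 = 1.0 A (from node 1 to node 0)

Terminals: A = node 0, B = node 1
All resistors sit directly between nodes 0 and 1, so they are in parallel and share one voltage V; the full source current 1 A splits among them.
1/R_par = 1/3 + 1/750 + 1/4.7 = 0.5474 S  =>  R_par = 1.827 Ω
V = I × R_par = 1 × 1.827 = 1.827 V
I_R3 = V/R3 = 1.827/4.7 = 0.3887 A

Final answer: 0.3887 A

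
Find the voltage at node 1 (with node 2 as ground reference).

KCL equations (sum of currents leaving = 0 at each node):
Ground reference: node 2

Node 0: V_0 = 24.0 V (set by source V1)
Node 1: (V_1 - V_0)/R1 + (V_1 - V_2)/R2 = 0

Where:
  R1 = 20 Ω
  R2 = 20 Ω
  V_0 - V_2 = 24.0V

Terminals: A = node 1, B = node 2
Nodal analysis, taking node 2 as the 0 V reference.
Source V1 fixes V_0 = 24 V.
KCL at each unknown node (sum of currents leaving = 0; resistances in Ω):
  Node 1: (V_1 - 24)/20 + (V_1 - 0)/20 = 0
Collecting terms: 0.1 × V_1 = 1.2  =>  V_1 = 12 V
The requested potential is V_1 = 12 V.

Final answer: V_1 = 12 V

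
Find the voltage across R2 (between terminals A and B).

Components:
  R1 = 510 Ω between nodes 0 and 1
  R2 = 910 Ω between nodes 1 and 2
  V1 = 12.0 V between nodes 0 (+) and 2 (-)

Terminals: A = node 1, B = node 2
R1 and R2 are in series across V1 (node 0 → node 1 → node 2), and the output A–B is taken across R2, so this is a voltage divider.
Series current: I = V1/(R1 + R2) = 12/(510 + 910) = 12/1420 = 0.008451 A
V_R2 = I × R2 = V1 × R2/(R1 + R2) = 12 × 910/1420 = 7.69 V

Final answer: 7.69 V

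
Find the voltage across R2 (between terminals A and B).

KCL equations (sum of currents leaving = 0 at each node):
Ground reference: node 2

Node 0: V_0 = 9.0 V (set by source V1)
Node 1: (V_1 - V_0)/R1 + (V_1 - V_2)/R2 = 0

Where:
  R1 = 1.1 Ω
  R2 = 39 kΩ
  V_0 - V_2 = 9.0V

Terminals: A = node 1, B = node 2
R1 and R2 are in series across V1 (node 0 → node 1 → node 2), and the output A–B is taken across R2, so this is a voltage divider.
Series current: I = V1/(R1 + R2) = 9/(1.1 + 39000) = 9/39000 = 0.0002308 A
V_R2 = I × R2 = V1 × R2/(R1 + R2) = 9 × 39000/39000 = 9 V

Final answer: 9 V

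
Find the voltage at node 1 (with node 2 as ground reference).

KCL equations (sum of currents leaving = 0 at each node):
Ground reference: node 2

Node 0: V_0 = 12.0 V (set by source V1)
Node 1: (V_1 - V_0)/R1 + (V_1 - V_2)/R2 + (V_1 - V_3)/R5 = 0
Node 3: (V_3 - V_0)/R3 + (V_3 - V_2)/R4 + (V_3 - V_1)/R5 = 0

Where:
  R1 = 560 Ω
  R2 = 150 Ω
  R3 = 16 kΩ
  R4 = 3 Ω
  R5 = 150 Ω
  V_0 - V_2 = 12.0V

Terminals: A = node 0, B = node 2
Nodal analysis, taking node 2 as the 0 V reference.
Source V1 fixes V_0 = 12 V.
KCL at each unknown node (sum of currents leaving = 0; resistances in Ω):
  Node 1: (V_1 - 12)/560 + (V_1 - 0)/150 + (V_1 - V_3)/150 = 0
  Node 3: (V_3 - 12)/16000 + (V_3 - 0)/3 + (V_3 - V_1)/150 = 0
Collecting terms (coefficients in siemens):
  0.01512·V_1 - 0.006667·V_3 = 0.02143
  0.3401·V_3 - 0.006667·V_1 = 0.00075
Determinant D = (0.01512)(0.3401) - (-0.006667)(-0.006667) = 0.005097
V_1 = [(0.02143)(0.3401) - (-0.006667)(0.00075)]/D = 1.431 V
V_3 = [(0.01512)(0.00075) - (0.02143)(-0.006667)]/D = 0.03025 V
The requested potential is V_1 = 1.431 V.

Final answer: V_1 = 1.431 V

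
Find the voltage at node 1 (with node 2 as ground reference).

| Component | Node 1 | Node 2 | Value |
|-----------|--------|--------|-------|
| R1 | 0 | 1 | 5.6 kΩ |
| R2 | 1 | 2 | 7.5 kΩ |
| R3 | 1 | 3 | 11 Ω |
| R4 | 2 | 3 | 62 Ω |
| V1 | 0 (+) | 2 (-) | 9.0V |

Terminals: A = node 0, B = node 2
Nodal analysis, taking node 2 as the 0 V reference.
Source V1 fixes V_0 = 9 V.
KCL at each unknown node (sum of currents leaving = 0; resistances in Ω):
  Node 1: (V_1 - 9)/5600 + (V_1 - 0)/7500 + (V_1 - V_3)/11 = 0
  Node 3: (V_3 - V_1)/11 + (V_3 - 0)/62 = 0
Collecting terms (coefficients in siemens):
  0.09122·V_1 - 0.09091·V_3 = 0.001607
  0.107·V_3 - 0.09091·V_1 = 0
Determinant D = (0.09122)(0.107) - (-0.09091)(-0.09091) = 0.0015
V_1 = [(0.001607)(0.107) - (-0.09091)(0)]/D = 0.1147 V
V_3 = [(0.09122)(0) - (0.001607)(-0.09091)]/D = 0.09742 V
The requested potential is V_1 = 0.1147 V.

Final answer: V_1 = 0.1147 V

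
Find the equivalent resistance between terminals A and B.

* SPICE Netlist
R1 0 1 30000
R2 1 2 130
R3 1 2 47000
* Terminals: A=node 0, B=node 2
Reduce the network between node 0 (A) and node 2 (B) by series/parallel combination:
  Rp1 = R2 ‖ R3 (parallel, both between nodes 1 and 2) = 1/(1/130 + 1/47000) = 129.6 Ω
  Rs1 = R1 + Rp1 (series, joined only at node 1) = 30000 + 129.6 = 30130 Ω
R_eq = 30.13 kΩ

Final answer: 30.13 kΩ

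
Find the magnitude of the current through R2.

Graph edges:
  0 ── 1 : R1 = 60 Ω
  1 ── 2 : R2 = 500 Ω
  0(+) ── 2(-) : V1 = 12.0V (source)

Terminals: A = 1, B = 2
Nodal analysis, taking node 2 as the 0 V reference.
Source V1 fixes V_0 = 12 V.
KCL at each unknown node (sum of currents leaving = 0; resistances in Ω):
  Node 1: (V_1 - 12)/60 + (V_1 - 0)/500 = 0
Collecting terms: 0.01867 × V_1 = 0.2  =>  V_1 = 10.71 V
I_R2 = (V_1 - V_2)/R2 = (10.71 - 0)/500 = 0.02143 A
|I_R2| = 0.02143 A

Final answer: |I_R2| = 0.02143 A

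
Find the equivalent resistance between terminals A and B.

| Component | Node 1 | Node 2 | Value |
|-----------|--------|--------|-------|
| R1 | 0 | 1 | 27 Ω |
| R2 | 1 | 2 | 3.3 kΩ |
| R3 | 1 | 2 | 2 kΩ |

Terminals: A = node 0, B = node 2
Reduce the network between node 0 (A) and node 2 (B) by series/parallel combination:
  Rp1 = R2 ‖ R3 (parallel, both between nodes 1 and 2) = 1/(1/3300 + 1/2000) = 1245 Ω
  Rs1 = R1 + Rp1 (series, joined only at node 1) = 27 + 1245 = 1272 Ω
R_eq = 1.272 kΩ

Final answer: 1.272 kΩ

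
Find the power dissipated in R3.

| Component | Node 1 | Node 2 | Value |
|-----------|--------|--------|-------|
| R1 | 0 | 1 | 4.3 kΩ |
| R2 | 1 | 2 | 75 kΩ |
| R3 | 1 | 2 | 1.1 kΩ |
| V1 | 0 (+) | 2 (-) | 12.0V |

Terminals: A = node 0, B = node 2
Nodal analysis, taking node 2 as the 0 V reference.
Source V1 fixes V_0 = 12 V.
KCL at each unknown node (sum of currents leaving = 0; resistances in Ω):
  Node 1: (V_1 - 12)/4300 + (V_1 - 0)/75000 + (V_1 - 0)/1100 = 0
Collecting terms: 0.001155 × V_1 = 0.002791  =>  V_1 = 2.416 V
I_R3 = (V_1 - V_2)/R3 = (2.416 - 0)/1100 = 0.002197 A
P_R3 = I_R3² × R3 = (0.002197)² × 1100 = 0.005307 W

Final answer: 0.005307 W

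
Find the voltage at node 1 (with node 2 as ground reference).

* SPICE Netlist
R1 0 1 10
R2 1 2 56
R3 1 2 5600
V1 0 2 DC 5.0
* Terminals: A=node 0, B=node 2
Nodal analysis, taking node 2 as the 0 V reference.
Source V1 fixes V_0 = 5 V.
KCL at each unknown node (sum of currents leaving = 0; resistances in Ω):
  Node 1: (V_1 - 5)/10 + (V_1 - 0)/56 + (V_1 - 0)/5600 = 0
Collecting terms: 0.118 × V_1 = 0.5  =>  V_1 = 4.236 V
The requested potential is V_1 = 4.236 V.

Final answer: V_1 = 4.236 V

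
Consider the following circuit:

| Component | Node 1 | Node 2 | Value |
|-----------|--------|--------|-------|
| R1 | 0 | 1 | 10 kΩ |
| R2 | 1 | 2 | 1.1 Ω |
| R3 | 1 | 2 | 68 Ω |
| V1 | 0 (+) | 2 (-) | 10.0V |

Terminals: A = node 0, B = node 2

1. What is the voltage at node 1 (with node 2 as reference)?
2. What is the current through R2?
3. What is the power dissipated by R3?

Nodal analysis, taking node 2 as the 0 V reference.
Source V1 fixes V_0 = 10 V.
KCL at each unknown node (sum of currents leaving = 0; resistances in Ω):
  Node 1: (V_1 - 10)/10000 + (V_1 - 0)/1.1 + (V_1 - 0)/68 = 0
Collecting terms: 0.9239 × V_1 = 0.001  =>  V_1 = 0.001082 V
Part 1:
  Read off the nodal solution: V_1 = 0.001082 V
Part 2:
  I_R2 = (V_1 - V_2)/R2 = (0.001082 - 0)/1.1 = 0.000984 A
  Magnitude: I_R2 = 0.000984 A
Part 3:
  I_R3 = (V_1 - V_2)/R3 = (0.001082 - 0)/68 = 0.00001592 A
  P_R3 = I_R3² × R3 = (0.00001592)² × 68 = 0.00000001723 W

Final answers:
1. V_1 = 0.001082 V
2. I_R2 = 0.000984 A
3. P_R3 = 1.723e-08 W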